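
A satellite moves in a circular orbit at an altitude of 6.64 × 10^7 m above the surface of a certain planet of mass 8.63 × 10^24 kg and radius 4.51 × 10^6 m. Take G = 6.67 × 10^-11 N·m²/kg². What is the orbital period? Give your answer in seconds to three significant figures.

156000 s

r = R + h = 4.51 × 10^6 + 6.64 × 10^7 = 7.091 × 10^7 m. Gravity provides the centripetal force: G M m / r² = m v² / r ⇒ v = √(GM/r) = 2849 m/s.
T = 2πr/v = 2π × 7.091 × 10^7 / 2849 = 156400 s.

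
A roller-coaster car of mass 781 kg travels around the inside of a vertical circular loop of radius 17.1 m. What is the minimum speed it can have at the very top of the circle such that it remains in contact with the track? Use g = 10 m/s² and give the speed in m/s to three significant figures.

At the highest point the centre is directly below, so both the weight and N act inward: N + mg = mv²/r.
At minimum speed N → 0, so mg = mv_min²/r ⇒ v_min = √(g r) = √(10.0 × 17.1) = 13.08 m/s.

13.1 m/s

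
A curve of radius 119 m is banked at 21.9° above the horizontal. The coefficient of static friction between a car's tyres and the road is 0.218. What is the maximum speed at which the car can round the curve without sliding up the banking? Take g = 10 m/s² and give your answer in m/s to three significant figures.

28.4 m/s

At the maximum speed, friction acts down the slope at its limiting value f = μN. Radially (horizontal, toward centre): N sinθ + μN cosθ = mv²/r. Vertically: N cosθ − μN sinθ = mg.
Dividing: v² = r g (sinθ + μcosθ)/(cosθ − μsinθ).
sinθ + μcosθ = 0.3730 + 0.218×0.9278 = 0.5753; cosθ − μsinθ = 0.9278 − 0.218×0.3730 = 0.8465.
v² = 119 × 10.0 × 0.5753/0.8465 = 808.7 m²/s², so v = 28.44 m/s.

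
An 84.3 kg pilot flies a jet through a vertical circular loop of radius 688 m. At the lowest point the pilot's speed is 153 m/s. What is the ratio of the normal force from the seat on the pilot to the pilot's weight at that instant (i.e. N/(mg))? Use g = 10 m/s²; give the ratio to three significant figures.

At the bottom, N − mg = mv²/r, so N = m(v²/r + g) and N/(mg) = v²/(rg) + 1 = (153)²/(688 × 10.0) + 1 = 3.402 + 1 = 4.402.

4.40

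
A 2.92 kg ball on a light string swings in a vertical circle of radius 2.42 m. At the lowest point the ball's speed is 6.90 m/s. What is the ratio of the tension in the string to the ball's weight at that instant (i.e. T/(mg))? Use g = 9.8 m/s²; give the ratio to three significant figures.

3.01

At the bottom, T − mg = mv²/r, so T = m(v²/r + g) and T/(mg) = v²/(rg) + 1 = (6.90)²/(2.42 × 9.8) + 1 = 2.008 + 1 = 3.008.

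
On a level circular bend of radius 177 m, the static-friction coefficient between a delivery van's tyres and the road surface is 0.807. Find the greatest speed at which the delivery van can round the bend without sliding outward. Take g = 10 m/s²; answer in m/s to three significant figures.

The only inward force on a level bend is static friction, so at the limit f_s = μ_s N = μ_s m g = m v²/r.
Mass cancels: v_max = √(μ_s g r) = √(0.807 × 10.0 × 177) = √1428 = 37.79 m/s.

37.8 m/s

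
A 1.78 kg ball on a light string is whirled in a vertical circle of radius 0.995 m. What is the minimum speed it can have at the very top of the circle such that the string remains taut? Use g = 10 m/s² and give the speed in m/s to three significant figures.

3.15 m/s

At the highest point the centre is directly below, so both the weight and T act inward: T + mg = mv²/r.
At minimum speed T → 0, so mg = mv_min²/r ⇒ v_min = √(g r) = √(10.0 × 0.995) = 3.154 m/s.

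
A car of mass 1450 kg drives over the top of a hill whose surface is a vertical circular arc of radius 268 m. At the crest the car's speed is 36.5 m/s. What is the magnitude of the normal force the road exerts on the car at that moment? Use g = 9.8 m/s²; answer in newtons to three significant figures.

7000 N

At the crest the centripetal acceleration points downward (toward the centre of the arc), so mg − N = mv²/r.
N = m(g − v²/r) = 1450 × (9.8 − (36.5)²/268) = 1450 × (9.8 − 4.971) = 1450 × 4.829 = 7002 N.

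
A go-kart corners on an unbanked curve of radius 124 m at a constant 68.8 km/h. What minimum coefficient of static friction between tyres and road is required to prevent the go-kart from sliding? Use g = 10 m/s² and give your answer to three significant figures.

v = 68.8/3.6 = 19.11 m/s.
Friction provides the centripetal force: μ_s m g = m v²/r, so μ_s = v²/(g r) = (19.11)²/(10.0 × 124) = 365.2/1240 = 0.2945.

0.295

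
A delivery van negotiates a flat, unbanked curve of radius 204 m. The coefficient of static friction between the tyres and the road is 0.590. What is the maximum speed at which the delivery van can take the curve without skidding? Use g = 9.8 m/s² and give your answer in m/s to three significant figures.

34.3 m/s

Friction provides the centripetal force on a flat curve. At maximum speed it is at its limiting value: μ_s m g = m v²/r.
Mass cancels: v_max = √(μ_s g r) = √(0.590 × 9.8 × 204) = √1180 = 34.34 m/s.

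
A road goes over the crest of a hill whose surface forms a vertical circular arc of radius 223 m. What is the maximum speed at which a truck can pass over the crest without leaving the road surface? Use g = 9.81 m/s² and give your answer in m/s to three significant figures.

At the crest the centre of the circle is below the truck, so the net downward (centripetal) force is mg − N = mv²/r.
The truck leaves the road when N → 0, giving v_max = √(g r) = √(9.81 × 223) = 46.77 m/s.

46.8 m/s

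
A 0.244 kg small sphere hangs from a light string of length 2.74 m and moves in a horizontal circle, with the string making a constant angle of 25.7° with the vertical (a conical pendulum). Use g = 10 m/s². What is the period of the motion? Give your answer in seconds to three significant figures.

3.12 s

r = L sinθ = 1.188 m. From T sinθ = mω²r and T cosθ = mg: tanθ = ω²r/g, so ω² = g tanθ / r = g/(L cosθ).
ω = √(g/(L cosθ)) = √(10.0/(2.74 × 0.9011)) = √4.050 = 2.013 rad/s.
Period = 2π/ω = 3.122 s.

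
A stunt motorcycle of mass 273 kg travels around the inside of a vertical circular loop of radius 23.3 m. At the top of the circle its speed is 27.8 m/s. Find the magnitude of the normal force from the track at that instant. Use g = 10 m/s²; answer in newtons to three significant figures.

At the top, both N and the weight mg point inward (toward the centre), so N + mg = mv²/r.
N = m(v²/r − g) = 273 × ((27.8)²/23.3 − 10.0) = 273 × (33.17 − 10.0) = 273 × 23.17 = 6325 N.

6330 N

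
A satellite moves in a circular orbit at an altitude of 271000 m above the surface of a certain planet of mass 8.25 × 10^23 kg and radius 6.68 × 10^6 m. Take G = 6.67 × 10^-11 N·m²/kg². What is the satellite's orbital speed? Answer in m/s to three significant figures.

2810 m/s

Orbital radius r = R + h = 6.68 × 10^6 + 271000 = 6.951 × 10^6 m.
Gravity supplies the centripetal force: G M m / r² = m v² / r, so v = √(GM/r).
v = √(6.67 × 10^-11 × 8.25 × 10^23 / 6.951 × 10^6) = √(7.916 × 10^6) = 2814 m/s.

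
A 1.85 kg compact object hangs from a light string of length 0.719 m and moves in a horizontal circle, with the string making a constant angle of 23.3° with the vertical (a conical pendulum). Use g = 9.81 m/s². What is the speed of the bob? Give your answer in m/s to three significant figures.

1.10 m/s

The radius of the circle is r = L sinθ = 0.719 × sin 23.3° = 0.2844 m.
Horizontally T sinθ = mv²/r and vertically T cosθ = mg, so tanθ = v²/(rg).
v = √(r g tanθ) = √(0.2844 × 9.81 × 0.4307) = √1.202 = 1.096 m/s.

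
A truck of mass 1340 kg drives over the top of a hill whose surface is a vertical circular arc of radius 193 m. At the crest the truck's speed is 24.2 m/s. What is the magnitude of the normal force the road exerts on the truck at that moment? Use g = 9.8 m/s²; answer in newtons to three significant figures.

At the crest the centripetal acceleration points downward (toward the centre of the arc), so mg − N = mv²/r.
N = m(g − v²/r) = 1340 × (9.8 − (24.2)²/193) = 1340 × (9.8 − 3.034) = 1340 × 6.766 = 9066 N.

9070 N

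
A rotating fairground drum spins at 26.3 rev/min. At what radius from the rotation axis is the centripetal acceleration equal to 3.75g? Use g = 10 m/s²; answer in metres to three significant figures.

4.94 m

ω = 26.3 rev/min × 2π/60 = 2.754 rad/s.
a_c = ω²r = 3.75g ⇒ r = 3.75 × 10.0 / (2.754)² = 37.50/7.585 = 4.944 m.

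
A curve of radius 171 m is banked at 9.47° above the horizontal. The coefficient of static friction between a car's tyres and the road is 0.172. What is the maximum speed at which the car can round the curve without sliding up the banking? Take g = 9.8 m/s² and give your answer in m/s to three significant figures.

24.2 m/s

At the maximum speed, friction acts down the slope at its limiting value f = μN. Radially (horizontal, toward centre): N sinθ + μN cosθ = mv²/r. Vertically: N cosθ − μN sinθ = mg.
Dividing: v² = r g (sinθ + μcosθ)/(cosθ − μsinθ).
sinθ + μcosθ = 0.1645 + 0.172×0.9864 = 0.3342; cosθ − μsinθ = 0.9864 − 0.172×0.1645 = 0.9581.
v² = 171 × 9.8 × 0.3342/0.9581 = 584.5 m²/s², so v = 24.18 m/s.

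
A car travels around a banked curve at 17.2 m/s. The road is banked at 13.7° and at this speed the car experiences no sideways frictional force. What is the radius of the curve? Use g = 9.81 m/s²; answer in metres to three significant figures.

124 m

Frictionless banking: tanθ = v²/(rg), so r = v²/(g tanθ).
r = (17.2)²/(9.81 × tan 13.7°) = 295.8/(9.81 × 0.2438) = 295.8/2.391 = 123.7 m.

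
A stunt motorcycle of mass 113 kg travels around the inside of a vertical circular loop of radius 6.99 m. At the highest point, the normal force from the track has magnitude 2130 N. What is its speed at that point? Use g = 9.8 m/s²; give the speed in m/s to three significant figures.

14.2 m/s

At the top, N + mg = mv²/r, so v = √(r(N/m + g)) = √(6.99 × (2130/113 + 9.8)) = √(6.99 × 28.65) = √200.3 = 14.15 m/s.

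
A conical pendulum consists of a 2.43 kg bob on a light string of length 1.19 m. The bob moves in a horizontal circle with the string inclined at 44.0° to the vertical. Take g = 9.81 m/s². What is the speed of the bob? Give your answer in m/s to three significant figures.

2.80 m/s

The radius of the circle is r = L sinθ = 1.19 × sin 44.0° = 0.8266 m.
Horizontally T sinθ = mv²/r and vertically T cosθ = mg, so tanθ = v²/(rg).
v = √(r g tanθ) = √(0.8266 × 9.81 × 0.9657) = √7.831 = 2.798 m/s.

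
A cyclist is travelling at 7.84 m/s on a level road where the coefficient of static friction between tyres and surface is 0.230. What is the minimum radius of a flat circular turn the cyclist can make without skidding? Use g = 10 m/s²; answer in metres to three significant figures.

At the limit, μ_s m g = m v²/r, so r_min = v²/(μ_s g) = (7.84)²/(0.230 × 10.0) = 61.47/2.300 = 26.72 m.

26.7 m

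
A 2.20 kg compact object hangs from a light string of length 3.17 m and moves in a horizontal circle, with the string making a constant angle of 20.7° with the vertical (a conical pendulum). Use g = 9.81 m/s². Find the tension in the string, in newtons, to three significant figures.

23.1 N

Vertically the bob has no acceleration, so T cosθ = mg.
T = mg/cosθ = 2.20 × 9.81 / cos 20.7° = 21.58/0.9354 = 23.07 N.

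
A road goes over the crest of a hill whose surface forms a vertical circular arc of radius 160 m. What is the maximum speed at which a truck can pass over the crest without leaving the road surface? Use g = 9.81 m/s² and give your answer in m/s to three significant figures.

39.6 m/s

At the crest the centre of the circle is below the truck, so the net downward (centripetal) force is mg − N = mv²/r.
The truck leaves the road when N → 0, giving v_max = √(g r) = √(9.81 × 160) = 39.62 m/s.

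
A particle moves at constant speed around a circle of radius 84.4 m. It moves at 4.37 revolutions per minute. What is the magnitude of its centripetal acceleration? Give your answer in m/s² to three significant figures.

17.7 m/s²

ω = 4.37 rev/min × 2π/60 = 0.4576 rad/s, so v = ωr = 0.4576 × 84.4 = 38.62 m/s.
a_c = v²/r = (38.62)²/84.4 = 1492/84.4 = 17.68 m/s².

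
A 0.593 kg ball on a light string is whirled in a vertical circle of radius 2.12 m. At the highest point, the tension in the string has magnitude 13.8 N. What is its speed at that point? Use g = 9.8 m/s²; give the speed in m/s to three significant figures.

At the top, T + mg = mv²/r, so v = √(r(T/m + g)) = √(2.12 × (13.8/0.593 + 9.8)) = √(2.12 × 33.07) = √70.11 = 8.373 m/s.

8.37 m/s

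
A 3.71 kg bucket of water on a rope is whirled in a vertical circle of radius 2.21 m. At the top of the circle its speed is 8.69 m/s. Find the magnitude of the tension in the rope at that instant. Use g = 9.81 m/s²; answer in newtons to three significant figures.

90.4 N

At the top, both T and the weight mg point inward (toward the centre), so T + mg = mv²/r.
T = m(v²/r − g) = 3.71 × ((8.69)²/2.21 − 9.81) = 3.71 × (34.17 − 9.81) = 3.71 × 24.36 = 90.38 N.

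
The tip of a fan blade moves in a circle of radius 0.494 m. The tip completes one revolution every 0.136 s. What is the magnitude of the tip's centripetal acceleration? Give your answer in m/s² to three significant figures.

v = 2πr/T = 2π × 0.494/0.136 = 22.82 m/s.
a_c = v²/r = (22.82)²/0.494 = 520.9/0.494 = 1054 m/s².

1050 m/s²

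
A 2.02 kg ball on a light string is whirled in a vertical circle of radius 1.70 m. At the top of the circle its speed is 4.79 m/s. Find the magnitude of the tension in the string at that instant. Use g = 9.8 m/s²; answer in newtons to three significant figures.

At the top, both T and the weight mg point inward (toward the centre), so T + mg = mv²/r.
T = m(v²/r − g) = 2.02 × ((4.79)²/1.70 − 9.8) = 2.02 × (13.50 − 9.8) = 2.02 × 3.697 = 7.467 N.

7.47 N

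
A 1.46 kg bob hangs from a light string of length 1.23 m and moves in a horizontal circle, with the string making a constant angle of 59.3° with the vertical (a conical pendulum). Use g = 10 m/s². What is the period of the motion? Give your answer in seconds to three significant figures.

1.57 s

r = L sinθ = 1.058 m. From T sinθ = mω²r and T cosθ = mg: tanθ = ω²r/g, so ω² = g tanθ / r = g/(L cosθ).
ω = √(g/(L cosθ)) = √(10.0/(1.23 × 0.5105)) = √15.92 = 3.991 rad/s.
Period = 2π/ω = 1.575 s.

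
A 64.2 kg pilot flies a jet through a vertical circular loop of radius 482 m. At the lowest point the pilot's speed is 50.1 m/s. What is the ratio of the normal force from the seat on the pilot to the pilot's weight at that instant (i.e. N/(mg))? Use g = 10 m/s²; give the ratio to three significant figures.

At the bottom, N − mg = mv²/r, so N = m(v²/r + g) and N/(mg) = v²/(rg) + 1 = (50.1)²/(482 × 10.0) + 1 = 0.5207 + 1 = 1.521.

1.52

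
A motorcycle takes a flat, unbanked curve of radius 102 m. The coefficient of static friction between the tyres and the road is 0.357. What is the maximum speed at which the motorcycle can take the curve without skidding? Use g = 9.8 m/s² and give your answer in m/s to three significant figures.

The only inward force on a level bend is static friction, so at the limit f_s = μ_s N = μ_s m g = m v²/r.
Mass cancels: v_max = √(μ_s g r) = √(0.357 × 9.8 × 102) = √356.9 = 18.89 m/s.

18.9 m/s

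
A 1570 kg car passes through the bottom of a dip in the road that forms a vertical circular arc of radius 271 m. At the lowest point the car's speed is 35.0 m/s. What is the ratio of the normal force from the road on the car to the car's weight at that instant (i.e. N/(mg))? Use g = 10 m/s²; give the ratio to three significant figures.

At the bottom, N − mg = mv²/r, so N = m(v²/r + g) and N/(mg) = v²/(rg) + 1 = (35.0)²/(271 × 10.0) + 1 = 0.4520 + 1 = 1.452.

1.45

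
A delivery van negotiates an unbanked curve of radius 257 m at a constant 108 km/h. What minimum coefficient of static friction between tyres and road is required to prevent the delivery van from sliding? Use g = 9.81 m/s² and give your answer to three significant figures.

v = 108/3.6 = 30.00 m/s.
Friction provides the centripetal force: μ_s m g = m v²/r, so μ_s = v²/(g r) = (30.00)²/(9.81 × 257) = 900.0/2521 = 0.3570.

0.357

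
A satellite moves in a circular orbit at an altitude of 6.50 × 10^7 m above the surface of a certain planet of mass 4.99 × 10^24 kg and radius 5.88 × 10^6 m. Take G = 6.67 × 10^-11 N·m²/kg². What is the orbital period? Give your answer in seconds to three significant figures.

206000 s

r = R + h = 5.88 × 10^6 + 6.50 × 10^7 = 7.088 × 10^7 m. Gravity provides the centripetal force: G M m / r² = m v² / r ⇒ v = √(GM/r) = 2167 m/s.
T = 2πr/v = 2π × 7.088 × 10^7 / 2167 = 205500 s.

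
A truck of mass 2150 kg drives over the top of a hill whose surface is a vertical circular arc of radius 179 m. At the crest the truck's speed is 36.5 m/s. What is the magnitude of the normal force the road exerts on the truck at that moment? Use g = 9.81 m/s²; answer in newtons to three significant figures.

5090 N

At the crest the centripetal acceleration points downward (toward the centre of the arc), so mg − N = mv²/r.
N = m(g − v²/r) = 2150 × (9.81 − (36.5)²/179) = 2150 × (9.81 − 7.443) = 2150 × 2.367 = 5090 N.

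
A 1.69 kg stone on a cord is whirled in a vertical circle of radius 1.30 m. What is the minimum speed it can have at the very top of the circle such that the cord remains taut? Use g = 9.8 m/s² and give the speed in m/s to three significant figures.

At the top, both weight mg and T point toward the centre: T + mg = mv²/r.
At minimum speed T → 0, so mg = mv_min²/r ⇒ v_min = √(g r) = √(9.8 × 1.30) = 3.569 m/s.

3.57 m/s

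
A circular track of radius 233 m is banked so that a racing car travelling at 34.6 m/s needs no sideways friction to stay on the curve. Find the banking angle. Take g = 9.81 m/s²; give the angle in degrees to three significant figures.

With no friction, the horizontal component of the normal force provides the centripetal force: N sinθ = mv²/r, while N cosθ = mg vertically.
Dividing: tanθ = v²/(r g) = (34.6)²/(233 × 9.81) = 1197/2286 = 0.5238.
θ = arctan(0.5238) = 27.64°.

27.6°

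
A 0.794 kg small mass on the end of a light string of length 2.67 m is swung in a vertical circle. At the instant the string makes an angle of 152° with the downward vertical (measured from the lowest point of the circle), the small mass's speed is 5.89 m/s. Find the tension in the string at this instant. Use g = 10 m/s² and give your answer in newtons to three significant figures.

3.31 N

Take the radial direction toward the centre of the circle as positive. The component of the weight along the string toward the centre is −mg cos φ (φ measured from the bottom), so Newton's second law along the string gives T − mg cos φ = m v²/r.
cos 152° = -0.8829, so T = m(v²/r + g cos φ) = 0.794 × ((5.89)²/2.67 + 10.0 × -0.8829) = 0.794 × (12.99 + (-8.829)) = 0.794 × 4.164 = 3.306 N.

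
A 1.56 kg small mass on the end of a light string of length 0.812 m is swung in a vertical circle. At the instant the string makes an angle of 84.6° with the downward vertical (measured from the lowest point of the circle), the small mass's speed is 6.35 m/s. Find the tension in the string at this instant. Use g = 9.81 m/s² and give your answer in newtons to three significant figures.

Take the radial direction toward the centre of the circle as positive. The component of the weight along the string toward the centre is −mg cos φ (φ measured from the bottom), so Newton's second law along the string gives T − mg cos φ = m v²/r.
cos 84.6° = 0.09411, so T = m(v²/r + g cos φ) = 1.56 × ((6.35)²/0.812 + 9.81 × 0.09411) = 1.56 × (49.66 + (0.9232)) = 1.56 × 50.58 = 78.91 N.

78.9 N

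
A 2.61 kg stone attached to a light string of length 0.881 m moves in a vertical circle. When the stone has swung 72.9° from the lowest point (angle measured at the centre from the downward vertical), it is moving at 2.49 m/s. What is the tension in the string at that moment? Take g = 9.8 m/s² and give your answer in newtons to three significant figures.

25.9 N

Take the radial direction toward the centre of the circle as positive. The component of the weight along the string toward the centre is −mg cos φ (φ measured from the bottom), so Newton's second law along the string gives T − mg cos φ = m v²/r.
cos 72.9° = 0.2940, so T = m(v²/r + g cos φ) = 2.61 × ((2.49)²/0.881 + 9.8 × 0.2940) = 2.61 × (7.038 + (2.882)) = 2.61 × 9.919 = 25.89 N.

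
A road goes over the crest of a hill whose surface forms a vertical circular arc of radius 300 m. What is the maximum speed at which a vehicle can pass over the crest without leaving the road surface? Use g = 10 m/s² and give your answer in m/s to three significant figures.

At the crest the centre of the circle is below the vehicle, so the net downward (centripetal) force is mg − N = mv²/r.
The vehicle leaves the road when N → 0, giving v_max = √(g r) = √(10.0 × 300) = 54.77 m/s.

54.8 m/s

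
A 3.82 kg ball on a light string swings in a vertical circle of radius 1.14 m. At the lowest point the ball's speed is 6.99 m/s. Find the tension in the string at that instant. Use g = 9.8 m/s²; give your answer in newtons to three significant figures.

201 N

At the lowest point, T points up (toward the centre) and the weight mg points down (away from the centre), so the net inward force is T − mg = mv²/r.
T = m(v²/r + g) = 3.82 × ((6.99)²/1.14 + 9.8) = 3.82 × (42.86 + 9.8) = 3.82 × 52.66 = 201.2 N.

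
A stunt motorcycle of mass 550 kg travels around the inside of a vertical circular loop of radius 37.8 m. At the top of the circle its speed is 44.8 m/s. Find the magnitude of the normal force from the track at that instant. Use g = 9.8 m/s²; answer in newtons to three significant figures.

23800 N

At the top, both N and the weight mg point inward (toward the centre), so N + mg = mv²/r.
N = m(v²/r − g) = 550 × ((44.8)²/37.8 − 9.8) = 550 × (53.10 − 9.8) = 550 × 43.30 = 23810 N.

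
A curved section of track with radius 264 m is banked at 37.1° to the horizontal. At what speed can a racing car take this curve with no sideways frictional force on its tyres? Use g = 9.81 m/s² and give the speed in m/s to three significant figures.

On a frictionless banked curve, N sinθ = mv²/r and N cosθ = mg, so tanθ = v²/(rg).
v = √(r g tanθ) = √(264 × 9.81 × tan 37.1°) = √(264 × 9.81 × 0.7563) = √1959 = 44.26 m/s.

44.3 m/s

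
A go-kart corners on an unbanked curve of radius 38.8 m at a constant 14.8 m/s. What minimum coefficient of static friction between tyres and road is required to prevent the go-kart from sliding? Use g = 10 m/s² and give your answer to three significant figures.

0.565

Friction provides the centripetal force: μ_s m g = m v²/r, so μ_s = v²/(g r) = (14.80)²/(10.0 × 38.8) = 219.0/388.0 = 0.5645.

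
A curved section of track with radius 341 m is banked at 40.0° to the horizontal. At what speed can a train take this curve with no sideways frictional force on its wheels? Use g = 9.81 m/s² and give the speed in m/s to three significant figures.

53.0 m/s

On a frictionless banked curve, N sinθ = mv²/r and N cosθ = mg, so tanθ = v²/(rg).
v = √(r g tanθ) = √(341 × 9.81 × tan 40.0°) = √(341 × 9.81 × 0.8391) = √2807 = 52.98 m/s.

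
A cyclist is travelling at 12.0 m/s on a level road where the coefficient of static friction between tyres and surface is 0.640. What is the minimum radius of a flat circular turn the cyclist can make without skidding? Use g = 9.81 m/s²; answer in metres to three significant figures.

At the limit, μ_s m g = m v²/r, so r_min = v²/(μ_s g) = (12.0)²/(0.640 × 9.81) = 144.0/6.278 = 22.94 m.

22.9 m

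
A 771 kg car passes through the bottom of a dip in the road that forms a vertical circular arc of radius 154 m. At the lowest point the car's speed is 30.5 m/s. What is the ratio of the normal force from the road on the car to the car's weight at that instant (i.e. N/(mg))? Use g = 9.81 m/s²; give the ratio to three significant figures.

At the bottom, N − mg = mv²/r, so N = m(v²/r + g) and N/(mg) = v²/(rg) + 1 = (30.5)²/(154 × 9.81) + 1 = 0.6158 + 1 = 1.616.

1.62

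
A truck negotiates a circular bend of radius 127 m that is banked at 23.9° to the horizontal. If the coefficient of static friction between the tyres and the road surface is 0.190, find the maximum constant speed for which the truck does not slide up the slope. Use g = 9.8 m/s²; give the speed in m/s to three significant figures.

29.3 m/s

At the maximum speed, friction acts down the slope at its limiting value f = μN. Radially (horizontal, toward centre): N sinθ + μN cosθ = mv²/r. Vertically: N cosθ − μN sinθ = mg.
Dividing: v² = r g (sinθ + μcosθ)/(cosθ − μsinθ).
sinθ + μcosθ = 0.4051 + 0.190×0.9143 = 0.5788; cosθ − μsinθ = 0.9143 − 0.190×0.4051 = 0.8373.
v² = 127 × 9.8 × 0.5788/0.8373 = 860.5 m²/s², so v = 29.33 m/s.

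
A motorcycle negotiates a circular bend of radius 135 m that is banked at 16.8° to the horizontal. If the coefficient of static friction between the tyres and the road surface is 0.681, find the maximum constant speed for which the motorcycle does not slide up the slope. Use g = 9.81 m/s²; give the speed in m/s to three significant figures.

At the maximum speed, friction acts down the slope at its limiting value f = μN. Radially (horizontal, toward centre): N sinθ + μN cosθ = mv²/r. Vertically: N cosθ − μN sinθ = mg.
Dividing: v² = r g (sinθ + μcosθ)/(cosθ − μsinθ).
sinθ + μcosθ = 0.2890 + 0.681×0.9573 = 0.9410; cosθ − μsinθ = 0.9573 − 0.681×0.2890 = 0.7605.
v² = 135 × 9.81 × 0.9410/0.7605 = 1639 m²/s², so v = 40.48 m/s.

40.5 m/s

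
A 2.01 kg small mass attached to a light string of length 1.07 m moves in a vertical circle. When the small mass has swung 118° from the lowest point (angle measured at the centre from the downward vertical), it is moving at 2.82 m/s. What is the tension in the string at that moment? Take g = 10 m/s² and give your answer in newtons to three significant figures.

5.50 N

Take the radial direction toward the centre of the circle as positive. The component of the weight along the string toward the centre is −mg cos φ (φ measured from the bottom), so Newton's second law along the string gives T − mg cos φ = m v²/r.
cos 118° = -0.4695, so T = m(v²/r + g cos φ) = 2.01 × ((2.82)²/1.07 + 10.0 × -0.4695) = 2.01 × (7.432 + (-4.695)) = 2.01 × 2.737 = 5.502 N.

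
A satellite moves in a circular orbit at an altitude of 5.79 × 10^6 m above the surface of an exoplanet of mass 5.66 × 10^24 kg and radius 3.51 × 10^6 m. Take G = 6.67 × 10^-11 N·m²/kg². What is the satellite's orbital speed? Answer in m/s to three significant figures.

Orbital radius r = R + h = 3.51 × 10^6 + 5.79 × 10^6 = 9.300 × 10^6 m.
Gravity supplies the centripetal force: G M m / r² = m v² / r, so v = √(GM/r).
v = √(6.67 × 10^-11 × 5.66 × 10^24 / 9.300 × 10^6) = √(4.059 × 10^7) = 6371 m/s.

6370 m/s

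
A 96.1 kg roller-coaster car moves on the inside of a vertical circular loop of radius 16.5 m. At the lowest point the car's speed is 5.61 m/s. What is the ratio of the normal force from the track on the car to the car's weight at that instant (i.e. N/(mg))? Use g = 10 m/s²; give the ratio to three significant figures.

At the bottom, N − mg = mv²/r, so N = m(v²/r + g) and N/(mg) = v²/(rg) + 1 = (5.61)²/(16.5 × 10.0) + 1 = 0.1907 + 1 = 1.191.

1.19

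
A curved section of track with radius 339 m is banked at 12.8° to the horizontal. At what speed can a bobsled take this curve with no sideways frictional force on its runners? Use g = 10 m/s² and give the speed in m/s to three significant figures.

On a frictionless banked curve, N sinθ = mv²/r and N cosθ = mg, so tanθ = v²/(rg).
v = √(r g tanθ) = √(339 × 10.0 × tan 12.8°) = √(339 × 10.0 × 0.2272) = √770.2 = 27.75 m/s.

27.8 m/s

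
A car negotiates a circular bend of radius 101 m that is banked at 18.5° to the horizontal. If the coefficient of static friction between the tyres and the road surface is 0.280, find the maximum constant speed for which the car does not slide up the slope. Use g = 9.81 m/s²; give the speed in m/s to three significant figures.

25.9 m/s

At the maximum speed, friction acts down the slope at its limiting value f = μN. Radially (horizontal, toward centre): N sinθ + μN cosθ = mv²/r. Vertically: N cosθ − μN sinθ = mg.
Dividing: v² = r g (sinθ + μcosθ)/(cosθ − μsinθ).
sinθ + μcosθ = 0.3173 + 0.280×0.9483 = 0.5828; cosθ − μsinθ = 0.9483 − 0.280×0.3173 = 0.8595.
v² = 101 × 9.81 × 0.5828/0.8595 = 671.9 m²/s², so v = 25.92 m/s.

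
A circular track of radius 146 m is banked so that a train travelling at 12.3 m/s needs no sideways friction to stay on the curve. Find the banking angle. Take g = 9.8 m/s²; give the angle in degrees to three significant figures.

For a frictionless banked turn: horizontally N sinθ = mv²/r and vertically N cosθ = mg.
Dividing: tanθ = v²/(r g) = (12.3)²/(146 × 9.8) = 151.3/1431 = 0.1057.
θ = arctan(0.1057) = 6.036°.

6.04°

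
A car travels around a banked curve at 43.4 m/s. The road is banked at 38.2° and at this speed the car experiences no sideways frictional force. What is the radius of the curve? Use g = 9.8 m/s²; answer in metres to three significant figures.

Frictionless banking: tanθ = v²/(rg), so r = v²/(g tanθ).
r = (43.4)²/(9.8 × tan 38.2°) = 1884/(9.8 × 0.7869) = 1884/7.712 = 244.2 m.

244 m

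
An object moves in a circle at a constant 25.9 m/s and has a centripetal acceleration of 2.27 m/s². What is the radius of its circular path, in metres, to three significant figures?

296 m

a_c = v²/r ⇒ r = v²/a_c = (25.9)²/2.27 = 670.8/2.27 = 295.5 m.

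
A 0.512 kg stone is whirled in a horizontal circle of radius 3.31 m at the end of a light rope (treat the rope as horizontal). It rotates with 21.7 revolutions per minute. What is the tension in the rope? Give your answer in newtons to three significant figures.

8.75 N

ω = 21.7 rev/min × 2π/60 = 2.272 rad/s, so v = ωr = 2.272 × 3.31 = 7.522 m/s.
The tension is the only horizontal force, so it supplies the full centripetal force: T = m v²/r = 0.512 × (7.522)²/3.31 = 0.512 × 56.58/3.31 = 8.751 N.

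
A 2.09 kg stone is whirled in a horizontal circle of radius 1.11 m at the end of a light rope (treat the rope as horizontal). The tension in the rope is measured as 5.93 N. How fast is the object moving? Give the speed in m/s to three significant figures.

T = m v²/r ⇒ v = √(T r / m) = √(5.93 × 1.11 / 2.09) = √3.149 = 1.775 m/s.

1.77 m/s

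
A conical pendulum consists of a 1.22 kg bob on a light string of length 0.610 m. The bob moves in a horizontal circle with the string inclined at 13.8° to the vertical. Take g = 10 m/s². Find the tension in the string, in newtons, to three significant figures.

Vertically the bob has no acceleration, so T cosθ = mg.
T = mg/cosθ = 1.22 × 10.0 / cos 13.8° = 12.20/0.9711 = 12.56 N.

12.6 N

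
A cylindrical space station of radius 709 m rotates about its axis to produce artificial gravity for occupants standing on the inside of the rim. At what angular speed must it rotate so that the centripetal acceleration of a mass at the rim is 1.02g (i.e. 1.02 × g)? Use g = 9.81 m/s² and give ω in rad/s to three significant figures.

0.119 rad/s

Centripetal acceleration a_c = ω²r. Setting ω²r = 1.02g:
ω = √(1.02g / r) = √(1.02 × 9.81 / 709) = √0.01411 = 0.1188 rad/s.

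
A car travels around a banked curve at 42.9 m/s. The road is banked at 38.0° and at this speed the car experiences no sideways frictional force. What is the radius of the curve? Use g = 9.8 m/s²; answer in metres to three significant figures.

240 m

Frictionless banking: tanθ = v²/(rg), so r = v²/(g tanθ).
r = (42.9)²/(9.8 × tan 38.0°) = 1840/(9.8 × 0.7813) = 1840/7.657 = 240.4 m.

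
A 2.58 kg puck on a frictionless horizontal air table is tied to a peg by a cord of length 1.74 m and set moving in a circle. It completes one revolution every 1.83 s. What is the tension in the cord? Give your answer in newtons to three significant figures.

v = 2πr/T = 2π × 1.74/1.83 = 5.974 m/s.
The tension is the only horizontal force, so it supplies the full centripetal force: T = m v²/r = 2.58 × (5.974)²/1.74 = 2.58 × 35.69/1.74 = 52.92 N.

52.9 N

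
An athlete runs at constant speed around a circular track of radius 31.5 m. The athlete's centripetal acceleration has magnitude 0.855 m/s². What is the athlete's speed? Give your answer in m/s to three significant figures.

a_c = v²/r ⇒ v = √(a_c · r) = √(0.855 × 31.5) = √26.93 = 5.190 m/s.

5.19 m/s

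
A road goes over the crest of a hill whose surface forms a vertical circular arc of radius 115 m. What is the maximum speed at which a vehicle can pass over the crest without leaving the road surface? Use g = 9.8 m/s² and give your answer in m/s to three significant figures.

At the crest the centre of the circle is below the vehicle, so the net downward (centripetal) force is mg − N = mv²/r.
The vehicle leaves the road when N → 0, giving v_max = √(g r) = √(9.8 × 115) = 33.57 m/s.

33.6 m/s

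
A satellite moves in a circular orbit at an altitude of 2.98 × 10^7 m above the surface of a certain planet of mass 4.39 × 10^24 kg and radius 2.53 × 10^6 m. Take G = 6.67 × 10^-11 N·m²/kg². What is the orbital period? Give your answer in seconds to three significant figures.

r = R + h = 2.53 × 10^6 + 2.98 × 10^7 = 3.233 × 10^7 m. Gravity provides the centripetal force: G M m / r² = m v² / r ⇒ v = √(GM/r) = 3009 m/s.
T = 2πr/v = 2π × 3.233 × 10^7 / 3009 = 67500 s.

67500 s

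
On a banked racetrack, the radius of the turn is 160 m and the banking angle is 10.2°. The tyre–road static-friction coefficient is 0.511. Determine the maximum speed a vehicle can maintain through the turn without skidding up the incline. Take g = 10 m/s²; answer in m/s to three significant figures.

34.9 m/s

At the maximum speed, friction acts down the slope at its limiting value f = μN. Radially (horizontal, toward centre): N sinθ + μN cosθ = mv²/r. Vertically: N cosθ − μN sinθ = mg.
Dividing: v² = r g (sinθ + μcosθ)/(cosθ − μsinθ).
sinθ + μcosθ = 0.1771 + 0.511×0.9842 = 0.6800; cosθ − μsinθ = 0.9842 − 0.511×0.1771 = 0.8937.
v² = 160 × 10.0 × 0.6800/0.8937 = 1217 m²/s², so v = 34.89 m/s.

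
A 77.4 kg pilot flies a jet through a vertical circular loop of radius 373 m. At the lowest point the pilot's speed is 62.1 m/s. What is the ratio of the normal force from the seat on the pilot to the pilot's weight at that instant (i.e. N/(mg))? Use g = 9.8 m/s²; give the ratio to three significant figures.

At the bottom, N − mg = mv²/r, so N = m(v²/r + g) and N/(mg) = v²/(rg) + 1 = (62.1)²/(373 × 9.8) + 1 = 1.055 + 1 = 2.055.

2.05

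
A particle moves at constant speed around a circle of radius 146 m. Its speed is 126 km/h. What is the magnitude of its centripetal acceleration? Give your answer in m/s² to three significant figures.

8.39 m/s²

v = 126 km/h = 126/3.6 = 35.00 m/s.
a_c = v²/r = (35.00)²/146 = 1225/146 = 8.390 m/s².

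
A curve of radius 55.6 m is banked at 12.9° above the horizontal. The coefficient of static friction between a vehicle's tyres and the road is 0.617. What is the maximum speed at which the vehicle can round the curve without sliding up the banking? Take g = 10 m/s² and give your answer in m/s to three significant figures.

At the maximum speed, friction acts down the slope at its limiting value f = μN. Radially (horizontal, toward centre): N sinθ + μN cosθ = mv²/r. Vertically: N cosθ − μN sinθ = mg.
Dividing: v² = r g (sinθ + μcosθ)/(cosθ − μsinθ).
sinθ + μcosθ = 0.2233 + 0.617×0.9748 = 0.8247; cosθ − μsinθ = 0.9748 − 0.617×0.2233 = 0.8370.
v² = 55.6 × 10.0 × 0.8247/0.8370 = 547.8 m²/s², so v = 23.41 m/s.

23.4 m/s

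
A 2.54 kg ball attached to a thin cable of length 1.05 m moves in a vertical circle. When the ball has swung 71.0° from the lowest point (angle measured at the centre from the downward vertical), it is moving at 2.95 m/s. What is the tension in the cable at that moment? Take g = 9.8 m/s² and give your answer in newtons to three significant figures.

Take the radial direction toward the centre of the circle as positive. The component of the weight along the string toward the centre is −mg cos φ (φ measured from the bottom), so Newton's second law along the string gives T − mg cos φ = m v²/r.
cos 71.0° = 0.3256, so T = m(v²/r + g cos φ) = 2.54 × ((2.95)²/1.05 + 9.8 × 0.3256) = 2.54 × (8.288 + (3.191)) = 2.54 × 11.48 = 29.16 N.

29.2 N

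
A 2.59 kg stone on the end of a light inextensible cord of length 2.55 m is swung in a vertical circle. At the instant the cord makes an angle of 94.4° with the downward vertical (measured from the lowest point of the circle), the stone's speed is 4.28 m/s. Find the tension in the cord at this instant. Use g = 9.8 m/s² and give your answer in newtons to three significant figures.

Take the radial direction toward the centre of the circle as positive. The component of the weight along the string toward the centre is −mg cos φ (φ measured from the bottom), so Newton's second law along the string gives T − mg cos φ = m v²/r.
cos 94.4° = -0.07672, so T = m(v²/r + g cos φ) = 2.59 × ((4.28)²/2.55 + 9.8 × -0.07672) = 2.59 × (7.184 + (-0.7518)) = 2.59 × 6.432 = 16.66 N.

16.7 N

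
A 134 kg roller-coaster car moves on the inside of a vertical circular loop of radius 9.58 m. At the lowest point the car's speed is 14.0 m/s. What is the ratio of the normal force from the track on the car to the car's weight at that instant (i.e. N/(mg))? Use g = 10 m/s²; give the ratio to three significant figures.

At the bottom, N − mg = mv²/r, so N = m(v²/r + g) and N/(mg) = v²/(rg) + 1 = (14.0)²/(9.58 × 10.0) + 1 = 2.046 + 1 = 3.046.

3.05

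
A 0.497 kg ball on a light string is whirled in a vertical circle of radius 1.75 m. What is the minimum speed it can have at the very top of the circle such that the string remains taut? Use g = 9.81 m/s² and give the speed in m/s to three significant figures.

4.14 m/s

At the top, both weight mg and T point toward the centre: T + mg = mv²/r.
At minimum speed T → 0, so mg = mv_min²/r ⇒ v_min = √(g r) = √(9.81 × 1.75) = 4.143 m/s.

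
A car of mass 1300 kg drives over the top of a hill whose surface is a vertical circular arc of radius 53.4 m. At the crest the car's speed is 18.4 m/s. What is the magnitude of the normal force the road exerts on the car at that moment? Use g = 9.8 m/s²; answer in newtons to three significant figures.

4500 N

At the crest the centripetal acceleration points downward (toward the centre of the arc), so mg − N = mv²/r.
N = m(g − v²/r) = 1300 × (9.8 − (18.4)²/53.4) = 1300 × (9.8 − 6.340) = 1300 × 3.460 = 4498 N.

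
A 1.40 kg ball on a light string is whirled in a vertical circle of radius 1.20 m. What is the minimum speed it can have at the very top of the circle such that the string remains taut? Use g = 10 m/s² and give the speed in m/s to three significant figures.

3.46 m/s

At the top, both weight mg and T point toward the centre: T + mg = mv²/r.
At minimum speed T → 0, so mg = mv_min²/r ⇒ v_min = √(g r) = √(10.0 × 1.20) = 3.464 m/s.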